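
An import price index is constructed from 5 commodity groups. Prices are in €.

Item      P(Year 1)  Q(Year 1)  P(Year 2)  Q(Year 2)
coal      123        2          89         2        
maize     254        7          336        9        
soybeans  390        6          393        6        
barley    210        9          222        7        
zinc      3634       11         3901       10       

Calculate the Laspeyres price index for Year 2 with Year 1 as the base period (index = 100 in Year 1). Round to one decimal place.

Laspeyres price index uses base-period quantities as weights.
ΣP(Year 2)·Q(Year 1) = 89×2 + 336×7 + 393×6 + 222×9 + 3901×11 = 178 + 2352 + 2358 + 1998 + 42911 = 49797
ΣP(Year 1)·Q(Year 1) = 123×2 + 254×7 + 390×6 + 210×9 + 3634×11 = 246 + 1778 + 2340 + 1890 + 39974 = 46228
Index = 49797 / 46228 × 100 = 107.7204

107.7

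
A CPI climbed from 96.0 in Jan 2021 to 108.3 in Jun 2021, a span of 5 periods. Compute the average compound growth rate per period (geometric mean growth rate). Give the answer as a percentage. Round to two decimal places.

2.44%

Growth factor = (108.3/96.0)^(1/5) = (1.128125)^(1/5) = 1.024404
Growth rate = 1.024404 − 1 = 0.024404 = 2.4404%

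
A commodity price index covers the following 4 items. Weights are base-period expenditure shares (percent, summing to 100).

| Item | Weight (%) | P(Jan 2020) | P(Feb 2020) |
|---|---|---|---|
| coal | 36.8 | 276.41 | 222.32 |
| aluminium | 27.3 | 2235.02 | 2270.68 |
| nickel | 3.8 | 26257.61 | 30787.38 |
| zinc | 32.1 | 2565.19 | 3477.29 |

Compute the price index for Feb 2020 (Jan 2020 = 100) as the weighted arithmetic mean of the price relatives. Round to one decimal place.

105.3

coal: 36.8 × (222.32/276.41) = 36.8 × 0.804312 = 29.5987
aluminium: 27.3 × (2270.68/2235.02) = 27.3 × 1.015955 = 27.7356
nickel: 3.8 × (30787.38/26257.61) = 3.8 × 1.172513 = 4.4555
zinc: 32.1 × (3477.29/2565.19) = 32.1 × 1.355568 = 43.5137
Index = Σ wᵢ·(p₁ᵢ/p₀ᵢ) = 29.5987 + 27.7356 + 4.4555 + 43.5137 = 105.3036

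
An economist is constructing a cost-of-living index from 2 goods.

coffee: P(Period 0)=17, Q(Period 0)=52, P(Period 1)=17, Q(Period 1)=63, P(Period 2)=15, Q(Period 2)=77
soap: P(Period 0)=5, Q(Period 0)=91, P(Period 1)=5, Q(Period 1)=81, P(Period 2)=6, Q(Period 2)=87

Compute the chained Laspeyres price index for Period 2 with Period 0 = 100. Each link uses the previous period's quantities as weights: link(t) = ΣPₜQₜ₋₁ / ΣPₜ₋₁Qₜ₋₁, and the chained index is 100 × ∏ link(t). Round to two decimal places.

Link Period 0→Period 1:
ΣP(Period 1)Q(Period 0) = 17×52 + 5×91 = 884 + 455 = 1339
ΣP(Period 0)Q(Period 0) = 17×52 + 5×91 = 884 + 455 = 1339
link = 1339/1339 = 1.000000
Link Period 1→Period 2:
ΣP(Period 2)Q(Period 1) = 15×63 + 6×81 = 945 + 486 = 1431
ΣP(Period 1)Q(Period 1) = 17×63 + 5×81 = 1071 + 405 = 1476
link = 1431/1476 = 0.969512
Chained index = 100 × 1.000000 × 0.969512 = 96.9512

96.95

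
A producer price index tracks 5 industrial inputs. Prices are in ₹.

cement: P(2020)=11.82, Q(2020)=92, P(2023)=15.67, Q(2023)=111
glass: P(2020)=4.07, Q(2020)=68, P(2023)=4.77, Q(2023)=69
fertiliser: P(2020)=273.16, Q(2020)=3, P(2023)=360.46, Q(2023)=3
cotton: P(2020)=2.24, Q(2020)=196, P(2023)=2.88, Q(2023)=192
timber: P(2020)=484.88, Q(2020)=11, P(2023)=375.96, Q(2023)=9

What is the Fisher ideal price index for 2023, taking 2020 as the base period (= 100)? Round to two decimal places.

96.58

Laspeyres component (base-period weights):
ΣP(2023)Q(2020) = 15.67×92 + 4.77×68 + 360.46×3 + 2.88×196 + 375.96×11 = 1441.64 + 324.36 + 1081.38 + 564.48 + 4135.56 = 7547.42
ΣP(2020)Q(2020) = 11.82×92 + 4.07×68 + 273.16×3 + 2.24×196 + 484.88×11 = 1087.44 + 276.76 + 819.48 + 439.04 + 5333.68 = 7956.4
L = 7547.42 / 7956.4 × 100 = 94.8597
Paasche component (current-period weights):
ΣP(2023)Q(2023) = 15.67×111 + 4.77×69 + 360.46×3 + 2.88×192 + 375.96×9 = 1739.37 + 329.13 + 1081.38 + 552.96 + 3383.64 = 7086.48
ΣP(2020)Q(2023) = 11.82×111 + 4.07×69 + 273.16×3 + 2.24×192 + 484.88×9 = 1312.02 + 280.83 + 819.48 + 430.08 + 4363.92 = 7206.33
P = 7086.48 / 7206.33 × 100 = 98.3369
Fisher = √(L × P) = √(94.8597 × 98.3369) = 96.5827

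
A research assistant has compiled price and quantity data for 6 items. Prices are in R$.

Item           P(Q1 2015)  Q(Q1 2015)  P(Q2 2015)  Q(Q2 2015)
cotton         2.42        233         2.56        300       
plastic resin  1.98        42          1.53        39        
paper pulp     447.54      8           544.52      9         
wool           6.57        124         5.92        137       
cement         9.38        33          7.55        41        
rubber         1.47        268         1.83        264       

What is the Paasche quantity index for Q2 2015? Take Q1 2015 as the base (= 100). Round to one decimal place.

113.0

Paasche quantity index uses current-period prices as weights.
ΣP(Q2 2015)·Q(Q2 2015) = 2.56×300 + 1.53×39 + 544.52×9 + 5.92×137 + 7.55×41 + 1.83×264 = 768 + 59.67 + 4900.68 + 811.04 + 309.55 + 483.12 = 7332.06
ΣP(Q2 2015)·Q(Q1 2015) = 2.56×233 + 1.53×42 + 544.52×8 + 5.92×124 + 7.55×33 + 1.83×268 = 596.48 + 64.26 + 4356.16 + 734.08 + 249.15 + 490.44 = 6490.57
Index = 7332.06 / 6490.57 × 100 = 112.9648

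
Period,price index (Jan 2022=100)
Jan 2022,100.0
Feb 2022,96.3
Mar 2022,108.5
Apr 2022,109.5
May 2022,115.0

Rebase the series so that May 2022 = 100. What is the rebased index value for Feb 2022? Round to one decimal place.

Rebased(Feb 2022) = 96.3 / 115.0 × 100 = 83.7391

83.7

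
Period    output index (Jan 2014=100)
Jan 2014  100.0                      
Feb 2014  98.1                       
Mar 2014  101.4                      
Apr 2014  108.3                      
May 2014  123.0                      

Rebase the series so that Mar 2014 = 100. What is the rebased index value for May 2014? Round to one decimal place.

Rebased(May 2014) = 123.0 / 101.4 × 100 = 121.3018

121.3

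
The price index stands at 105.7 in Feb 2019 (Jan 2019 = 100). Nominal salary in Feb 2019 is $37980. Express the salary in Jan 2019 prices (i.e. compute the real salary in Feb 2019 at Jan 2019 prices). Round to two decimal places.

35931.88

Real = Nominal ÷ (Index/100) = 37980 ÷ (105.7/100)
     = 37980 ÷ 1.057 = 35931.8827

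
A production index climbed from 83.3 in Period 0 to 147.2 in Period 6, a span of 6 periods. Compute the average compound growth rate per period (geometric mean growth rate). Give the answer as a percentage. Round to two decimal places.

9.95%

Growth factor = (147.2/83.3)^(1/6) = (1.767107)^(1/6) = 1.099539
Growth rate = 1.099539 − 1 = 0.099539 = 9.9539%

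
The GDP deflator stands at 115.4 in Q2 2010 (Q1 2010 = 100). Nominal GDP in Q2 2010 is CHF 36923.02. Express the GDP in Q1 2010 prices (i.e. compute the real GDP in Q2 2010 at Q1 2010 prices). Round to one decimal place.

Real = Nominal ÷ (Index/100) = 36923.02 ÷ (115.4/100)
     = 36923.02 ÷ 1.154 = 31995.6846

31995.7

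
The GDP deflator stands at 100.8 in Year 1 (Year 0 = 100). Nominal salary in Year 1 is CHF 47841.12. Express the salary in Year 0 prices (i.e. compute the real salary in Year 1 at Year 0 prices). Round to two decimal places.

Real = Nominal ÷ (Index/100) = 47841.12 ÷ (100.8/100)
     = 47841.12 ÷ 1.008 = 47461.4286

47461.43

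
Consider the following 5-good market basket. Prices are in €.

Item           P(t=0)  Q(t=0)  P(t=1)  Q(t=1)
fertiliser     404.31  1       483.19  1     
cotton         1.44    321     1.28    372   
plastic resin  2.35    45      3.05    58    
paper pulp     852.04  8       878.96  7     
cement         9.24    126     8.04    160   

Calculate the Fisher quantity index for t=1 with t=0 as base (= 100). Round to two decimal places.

Laspeyres component (base-period weights):
ΣP(t=0)Q(t=1) = 404.31×1 + 1.44×372 + 2.35×58 + 852.04×7 + 9.24×160 = 404.31 + 535.68 + 136.3 + 5964.28 + 1478.4 = 8518.97
ΣP(t=0)Q(t=0) = 404.31×1 + 1.44×321 + 2.35×45 + 852.04×8 + 9.24×126 = 404.31 + 462.24 + 105.75 + 6816.32 + 1164.24 = 8952.86
L = 8518.97 / 8952.86 × 100 = 95.1536
Paasche component (current-period weights):
ΣP(t=1)Q(t=1) = 483.19×1 + 1.28×372 + 3.05×58 + 878.96×7 + 8.04×160 = 483.19 + 476.16 + 176.9 + 6152.72 + 1286.4 = 8575.37
ΣP(t=1)Q(t=0) = 483.19×1 + 1.28×321 + 3.05×45 + 878.96×8 + 8.04×126 = 483.19 + 410.88 + 137.25 + 7031.68 + 1013.04 = 9076.04
P = 8575.37 / 9076.04 × 100 = 94.4836
Fisher = √(L × P) = √(95.1536 × 94.4836) = 94.8180

94.82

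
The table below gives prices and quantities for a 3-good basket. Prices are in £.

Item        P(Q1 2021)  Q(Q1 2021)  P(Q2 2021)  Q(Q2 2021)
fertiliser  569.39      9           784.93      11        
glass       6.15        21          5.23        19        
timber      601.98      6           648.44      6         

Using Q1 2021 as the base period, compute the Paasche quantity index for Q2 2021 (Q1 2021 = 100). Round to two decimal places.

Paasche quantity index uses current-period prices as weights.
ΣP(Q2 2021)·Q(Q2 2021) = 784.93×11 + 5.23×19 + 648.44×6 = 8634.23 + 99.37 + 3890.64 = 12624.24
ΣP(Q2 2021)·Q(Q1 2021) = 784.93×9 + 5.23×21 + 648.44×6 = 7064.37 + 109.83 + 3890.64 = 11064.84
Index = 12624.24 / 11064.84 × 100 = 114.0933

114.09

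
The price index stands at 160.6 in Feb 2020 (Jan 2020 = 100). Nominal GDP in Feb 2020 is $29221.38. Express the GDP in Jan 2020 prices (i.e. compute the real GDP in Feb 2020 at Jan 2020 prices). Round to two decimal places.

18195.13

Real = Nominal ÷ (Index/100) = 29221.38 ÷ (160.6/100)
     = 29221.38 ÷ 1.606 = 18195.1308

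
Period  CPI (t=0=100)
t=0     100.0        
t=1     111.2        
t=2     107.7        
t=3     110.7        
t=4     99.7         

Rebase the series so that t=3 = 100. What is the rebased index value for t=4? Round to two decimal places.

90.06

Rebased(t=4) = 99.7 / 110.7 × 100 = 90.0632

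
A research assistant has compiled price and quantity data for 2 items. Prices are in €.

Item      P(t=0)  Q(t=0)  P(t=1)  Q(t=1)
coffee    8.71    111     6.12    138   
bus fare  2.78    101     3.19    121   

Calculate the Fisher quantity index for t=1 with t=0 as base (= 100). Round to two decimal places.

123.09

Laspeyres component (base-period weights):
ΣP(t=0)Q(t=1) = 8.71×138 + 2.78×121 = 1201.98 + 336.38 = 1538.36
ΣP(t=0)Q(t=0) = 8.71×111 + 2.78×101 = 966.81 + 280.78 = 1247.59
L = 1538.36 / 1247.59 × 100 = 123.3065
Paasche component (current-period weights):
ΣP(t=1)Q(t=1) = 6.12×138 + 3.19×121 = 844.56 + 385.99 = 1230.55
ΣP(t=1)Q(t=0) = 6.12×111 + 3.19×101 = 679.32 + 322.19 = 1001.51
P = 1230.55 / 1001.51 × 100 = 122.8695
Fisher = √(L × P) = √(123.3065 × 122.8695) = 123.0878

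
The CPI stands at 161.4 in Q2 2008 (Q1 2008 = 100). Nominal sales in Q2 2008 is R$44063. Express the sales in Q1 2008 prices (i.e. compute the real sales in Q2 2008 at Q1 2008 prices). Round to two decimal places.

27300.50

Real = Nominal ÷ (Index/100) = 44063 ÷ (161.4/100)
     = 44063 ÷ 1.614 = 27300.4957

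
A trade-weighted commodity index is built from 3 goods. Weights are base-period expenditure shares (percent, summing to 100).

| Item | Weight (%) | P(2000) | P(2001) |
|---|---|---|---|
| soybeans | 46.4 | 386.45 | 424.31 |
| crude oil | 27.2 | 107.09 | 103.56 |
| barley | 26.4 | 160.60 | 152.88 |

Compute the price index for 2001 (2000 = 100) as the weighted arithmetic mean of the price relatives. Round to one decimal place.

102.4

soybeans: 46.4 × (424.31/386.45) = 46.4 × 1.097969 = 50.9457
crude oil: 27.2 × (103.56/107.09) = 27.2 × 0.967037 = 26.3034
barley: 26.4 × (152.88/160.60) = 26.4 × 0.951930 = 25.1310
Index = Σ wᵢ·(p₁ᵢ/p₀ᵢ) = 50.9457 + 26.3034 + 25.1310 = 102.3801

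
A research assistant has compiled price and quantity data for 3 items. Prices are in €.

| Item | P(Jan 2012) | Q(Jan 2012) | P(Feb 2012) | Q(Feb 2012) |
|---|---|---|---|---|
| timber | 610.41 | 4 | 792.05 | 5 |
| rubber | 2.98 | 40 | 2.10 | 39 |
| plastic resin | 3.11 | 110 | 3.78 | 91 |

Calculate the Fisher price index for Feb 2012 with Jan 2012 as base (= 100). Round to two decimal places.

126.72

Laspeyres component (base-period weights):
ΣP(Feb 2012)Q(Jan 2012) = 792.05×4 + 2.10×40 + 3.78×110 = 3168.2 + 84 + 415.8 = 3668
ΣP(Jan 2012)Q(Jan 2012) = 610.41×4 + 2.98×40 + 3.11×110 = 2441.64 + 119.2 + 342.1 = 2902.94
L = 3668 / 2902.94 × 100 = 126.3547
Paasche component (current-period weights):
ΣP(Feb 2012)Q(Feb 2012) = 792.05×5 + 2.10×39 + 3.78×91 = 3960.25 + 81.9 + 343.98 = 4386.13
ΣP(Jan 2012)Q(Feb 2012) = 610.41×5 + 2.98×39 + 3.11×91 = 3052.05 + 116.22 + 283.01 = 3451.28
P = 4386.13 / 3451.28 × 100 = 127.0871
Fisher = √(L × P) = √(126.3547 × 127.0871) = 126.7203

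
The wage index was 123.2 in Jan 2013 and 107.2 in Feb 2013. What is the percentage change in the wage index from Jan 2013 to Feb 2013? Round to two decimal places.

Change = (107.2 − 123.2) / 123.2 × 100
       = -16.0 / 123.2 × 100 = -12.9870%

-12.99%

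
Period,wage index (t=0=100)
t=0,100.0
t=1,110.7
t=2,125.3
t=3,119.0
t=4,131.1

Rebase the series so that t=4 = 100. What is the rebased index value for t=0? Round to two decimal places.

76.28

Rebased(t=0) = 100.0 / 131.1 × 100 = 76.2777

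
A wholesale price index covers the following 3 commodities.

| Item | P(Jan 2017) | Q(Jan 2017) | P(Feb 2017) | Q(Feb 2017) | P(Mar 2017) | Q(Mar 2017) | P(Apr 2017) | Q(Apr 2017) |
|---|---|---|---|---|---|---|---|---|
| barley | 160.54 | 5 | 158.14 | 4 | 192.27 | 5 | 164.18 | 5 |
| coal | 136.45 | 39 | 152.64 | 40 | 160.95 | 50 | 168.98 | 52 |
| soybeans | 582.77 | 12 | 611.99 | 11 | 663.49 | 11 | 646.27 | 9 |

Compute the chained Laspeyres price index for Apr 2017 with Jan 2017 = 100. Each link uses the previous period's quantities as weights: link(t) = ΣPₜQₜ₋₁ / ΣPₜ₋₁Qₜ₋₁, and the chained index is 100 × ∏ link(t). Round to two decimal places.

Link Jan 2017→Feb 2017:
ΣP(Feb 2017)Q(Jan 2017) = 158.14×5 + 152.64×39 + 611.99×12 = 790.7 + 5952.96 + 7343.88 = 14087.54
ΣP(Jan 2017)Q(Jan 2017) = 160.54×5 + 136.45×39 + 582.77×12 = 802.7 + 5321.55 + 6993.24 = 13117.49
link = 14087.54/13117.49 = 1.073951
Link Feb 2017→Mar 2017:
ΣP(Mar 2017)Q(Feb 2017) = 192.27×4 + 160.95×40 + 663.49×11 = 769.08 + 6438 + 7298.39 = 14505.47
ΣP(Feb 2017)Q(Feb 2017) = 158.14×4 + 152.64×40 + 611.99×11 = 632.56 + 6105.6 + 6731.89 = 13470.05
link = 14505.47/13470.05 = 1.076868
Link Mar 2017→Apr 2017:
ΣP(Apr 2017)Q(Mar 2017) = 164.18×5 + 168.98×50 + 646.27×11 = 820.9 + 8449 + 7108.97 = 16378.87
ΣP(Mar 2017)Q(Mar 2017) = 192.27×5 + 160.95×50 + 663.49×11 = 961.35 + 8047.5 + 7298.39 = 16307.24
link = 16378.87/16307.24 = 1.004393
Chained index = 100 × 1.073951 × 1.076868 × 1.004393 = 116.1584

116.16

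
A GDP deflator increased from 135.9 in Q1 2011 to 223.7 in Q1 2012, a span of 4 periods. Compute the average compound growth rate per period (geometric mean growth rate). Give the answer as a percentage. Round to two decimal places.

13.27%

Growth factor = (223.7/135.9)^(1/4) = (1.646063)^(1/4) = 1.132691
Growth rate = 1.132691 − 1 = 0.132691 = 13.2691%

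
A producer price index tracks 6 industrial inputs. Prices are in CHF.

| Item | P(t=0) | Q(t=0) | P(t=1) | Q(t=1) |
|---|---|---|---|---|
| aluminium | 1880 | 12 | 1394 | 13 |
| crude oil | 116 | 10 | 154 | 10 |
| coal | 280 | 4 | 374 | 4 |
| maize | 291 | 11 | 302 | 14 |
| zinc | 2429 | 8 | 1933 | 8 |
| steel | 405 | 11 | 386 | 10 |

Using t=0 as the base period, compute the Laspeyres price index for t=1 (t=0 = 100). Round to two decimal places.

Laspeyres price index uses base-period quantities as weights.
ΣP(t=1)·Q(t=0) = 1394×12 + 154×10 + 374×4 + 302×11 + 1933×8 + 386×11 = 16728 + 1540 + 1496 + 3322 + 15464 + 4246 = 42796
ΣP(t=0)·Q(t=0) = 1880×12 + 116×10 + 280×4 + 291×11 + 2429×8 + 405×11 = 22560 + 1160 + 1120 + 3201 + 19432 + 4455 = 51928
Index = 42796 / 51928 × 100 = 82.4141

82.41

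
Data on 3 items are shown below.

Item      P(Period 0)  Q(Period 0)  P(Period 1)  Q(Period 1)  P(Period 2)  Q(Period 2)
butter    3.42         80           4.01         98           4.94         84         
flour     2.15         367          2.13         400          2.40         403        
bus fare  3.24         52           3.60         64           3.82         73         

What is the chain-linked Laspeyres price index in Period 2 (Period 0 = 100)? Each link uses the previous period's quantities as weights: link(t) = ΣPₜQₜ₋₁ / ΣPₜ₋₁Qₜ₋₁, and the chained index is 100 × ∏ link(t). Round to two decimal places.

119.90

Link Period 0→Period 1:
ΣP(Period 1)Q(Period 0) = 4.01×80 + 2.13×367 + 3.60×52 = 320.8 + 781.71 + 187.2 = 1289.71
ΣP(Period 0)Q(Period 0) = 3.42×80 + 2.15×367 + 3.24×52 = 273.6 + 789.05 + 168.48 = 1231.13
link = 1289.71/1231.13 = 1.047582
Link Period 1→Period 2:
ΣP(Period 2)Q(Period 1) = 4.94×98 + 2.40×400 + 3.82×64 = 484.12 + 960 + 244.48 = 1688.6
ΣP(Period 1)Q(Period 1) = 4.01×98 + 2.13×400 + 3.60×64 = 392.98 + 852 + 230.4 = 1475.38
link = 1688.6/1475.38 = 1.144519
Chained index = 100 × 1.047582 × 1.144519 = 119.8978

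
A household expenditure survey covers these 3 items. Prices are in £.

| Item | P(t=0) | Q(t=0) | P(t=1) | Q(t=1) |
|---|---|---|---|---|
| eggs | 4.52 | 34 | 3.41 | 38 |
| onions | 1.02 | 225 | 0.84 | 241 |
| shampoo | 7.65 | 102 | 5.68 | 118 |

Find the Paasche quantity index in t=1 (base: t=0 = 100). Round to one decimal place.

113.3

Paasche quantity index uses current-period prices as weights.
ΣP(t=1)·Q(t=1) = 3.41×38 + 0.84×241 + 5.68×118 = 129.58 + 202.44 + 670.24 = 1002.26
ΣP(t=1)·Q(t=0) = 3.41×34 + 0.84×225 + 5.68×102 = 115.94 + 189 + 579.36 = 884.3
Index = 1002.26 / 884.3 × 100 = 113.3394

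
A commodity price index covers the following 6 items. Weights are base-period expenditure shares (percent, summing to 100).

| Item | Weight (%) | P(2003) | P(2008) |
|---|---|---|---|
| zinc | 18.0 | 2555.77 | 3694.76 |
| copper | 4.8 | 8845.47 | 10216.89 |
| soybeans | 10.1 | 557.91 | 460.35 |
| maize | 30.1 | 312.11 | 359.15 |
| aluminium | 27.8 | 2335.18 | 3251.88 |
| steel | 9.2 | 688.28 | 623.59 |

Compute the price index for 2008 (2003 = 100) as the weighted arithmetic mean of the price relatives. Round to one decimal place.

zinc: 18.0 × (3694.76/2555.77) = 18.0 × 1.445654 = 26.0218
copper: 4.8 × (10216.89/8845.47) = 4.8 × 1.155042 = 5.5442
soybeans: 10.1 × (460.35/557.91) = 10.1 × 0.825133 = 8.3338
maize: 30.1 × (359.15/312.11) = 30.1 × 1.150716 = 34.6366
aluminium: 27.8 × (3251.88/2335.18) = 27.8 × 1.392561 = 38.7132
steel: 9.2 × (623.59/688.28) = 9.2 × 0.906012 = 8.3353
Index = Σ wᵢ·(p₁ᵢ/p₀ᵢ) = 26.0218 + 5.5442 + 8.3338 + 34.6366 + 38.7132 + 8.3353 = 121.5849

121.6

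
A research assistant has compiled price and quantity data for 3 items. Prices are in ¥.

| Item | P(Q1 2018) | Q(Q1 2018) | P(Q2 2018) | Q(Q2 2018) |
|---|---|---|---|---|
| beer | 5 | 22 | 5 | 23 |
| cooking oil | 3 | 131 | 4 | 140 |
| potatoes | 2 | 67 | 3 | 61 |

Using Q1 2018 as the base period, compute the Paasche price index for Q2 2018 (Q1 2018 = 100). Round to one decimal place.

Paasche price index uses current-period quantities as weights.
ΣP(Q2 2018)·Q(Q2 2018) = 5×23 + 4×140 + 3×61 = 115 + 560 + 183 = 858
ΣP(Q1 2018)·Q(Q2 2018) = 5×23 + 3×140 + 2×61 = 115 + 420 + 122 = 657
Index = 858 / 657 × 100 = 130.5936

130.6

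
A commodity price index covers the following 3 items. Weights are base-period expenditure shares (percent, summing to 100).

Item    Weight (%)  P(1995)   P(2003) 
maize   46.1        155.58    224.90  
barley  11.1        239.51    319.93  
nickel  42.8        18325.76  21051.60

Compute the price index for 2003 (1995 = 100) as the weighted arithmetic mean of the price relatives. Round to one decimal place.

maize: 46.1 × (224.90/155.58) = 46.1 × 1.445559 = 66.6402
barley: 11.1 × (319.93/239.51) = 11.1 × 1.335769 = 14.8270
nickel: 42.8 × (21051.60/18325.76) = 42.8 × 1.148744 = 49.1662
Index = Σ wᵢ·(p₁ᵢ/p₀ᵢ) = 66.6402 + 14.8270 + 49.1662 = 130.6335

130.6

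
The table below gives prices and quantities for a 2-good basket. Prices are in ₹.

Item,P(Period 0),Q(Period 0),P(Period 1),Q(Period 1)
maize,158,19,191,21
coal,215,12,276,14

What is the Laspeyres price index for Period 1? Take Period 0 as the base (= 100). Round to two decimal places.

124.35

Laspeyres price index uses base-period quantities as weights.
ΣP(Period 1)·Q(Period 0) = 191×19 + 276×12 = 3629 + 3312 = 6941
ΣP(Period 0)·Q(Period 0) = 158×19 + 215×12 = 3002 + 2580 = 5582
Index = 6941 / 5582 × 100 = 124.3461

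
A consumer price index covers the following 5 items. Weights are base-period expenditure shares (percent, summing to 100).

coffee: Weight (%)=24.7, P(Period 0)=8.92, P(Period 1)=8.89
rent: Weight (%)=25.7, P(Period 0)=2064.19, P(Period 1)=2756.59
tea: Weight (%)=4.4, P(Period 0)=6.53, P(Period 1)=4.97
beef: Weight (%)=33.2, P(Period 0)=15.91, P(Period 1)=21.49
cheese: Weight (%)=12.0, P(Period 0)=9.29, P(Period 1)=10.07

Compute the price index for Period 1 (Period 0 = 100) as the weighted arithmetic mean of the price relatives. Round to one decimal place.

120.1

coffee: 24.7 × (8.89/8.92) = 24.7 × 0.996637 = 24.6169
rent: 25.7 × (2756.59/2064.19) = 25.7 × 1.335434 = 34.3207
tea: 4.4 × (4.97/6.53) = 4.4 × 0.761103 = 3.3489
beef: 33.2 × (21.49/15.91) = 33.2 × 1.350723 = 44.8440
cheese: 12.0 × (10.07/9.29) = 12.0 × 1.083961 = 13.0075
Index = Σ wᵢ·(p₁ᵢ/p₀ᵢ) = 24.6169 + 34.3207 + 3.3489 + 44.8440 + 13.0075 = 120.1380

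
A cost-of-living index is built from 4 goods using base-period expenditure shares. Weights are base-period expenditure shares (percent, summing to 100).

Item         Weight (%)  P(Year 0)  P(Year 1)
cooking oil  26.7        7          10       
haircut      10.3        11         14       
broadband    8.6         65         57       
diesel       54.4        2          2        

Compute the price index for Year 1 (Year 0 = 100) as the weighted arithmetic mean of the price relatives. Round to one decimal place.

113.2

cooking oil: 26.7 × (10/7) = 26.7 × 1.428571 = 38.1429
haircut: 10.3 × (14/11) = 10.3 × 1.272727 = 13.1091
broadband: 8.6 × (57/65) = 8.6 × 0.876923 = 7.5415
diesel: 54.4 × (2/2) = 54.4 × 1.000000 = 54.4000
Index = Σ wᵢ·(p₁ᵢ/p₀ᵢ) = 38.1429 + 13.1091 + 7.5415 + 54.4000 = 113.1935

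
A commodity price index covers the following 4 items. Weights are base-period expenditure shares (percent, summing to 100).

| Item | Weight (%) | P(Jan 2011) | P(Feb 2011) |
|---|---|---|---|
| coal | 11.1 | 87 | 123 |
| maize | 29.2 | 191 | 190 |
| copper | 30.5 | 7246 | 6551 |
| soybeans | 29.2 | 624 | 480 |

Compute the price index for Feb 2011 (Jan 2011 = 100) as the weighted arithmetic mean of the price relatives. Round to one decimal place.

coal: 11.1 × (123/87) = 11.1 × 1.413793 = 15.6931
maize: 29.2 × (190/191) = 29.2 × 0.994764 = 29.0471
copper: 30.5 × (6551/7246) = 30.5 × 0.904085 = 27.5746
soybeans: 29.2 × (480/624) = 29.2 × 0.769231 = 22.4615
Index = Σ wᵢ·(p₁ᵢ/p₀ᵢ) = 15.6931 + 29.0471 + 27.5746 + 22.4615 = 94.7764

94.8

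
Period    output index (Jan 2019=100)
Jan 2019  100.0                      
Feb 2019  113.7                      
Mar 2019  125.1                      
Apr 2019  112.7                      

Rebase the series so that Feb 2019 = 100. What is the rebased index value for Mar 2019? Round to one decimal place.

Rebased(Mar 2019) = 125.1 / 113.7 × 100 = 110.0264

110.0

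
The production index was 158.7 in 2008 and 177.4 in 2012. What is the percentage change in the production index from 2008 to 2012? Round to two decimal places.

11.78%

Change = (177.4 − 158.7) / 158.7 × 100
       = 18.7 / 158.7 × 100 = 11.7832%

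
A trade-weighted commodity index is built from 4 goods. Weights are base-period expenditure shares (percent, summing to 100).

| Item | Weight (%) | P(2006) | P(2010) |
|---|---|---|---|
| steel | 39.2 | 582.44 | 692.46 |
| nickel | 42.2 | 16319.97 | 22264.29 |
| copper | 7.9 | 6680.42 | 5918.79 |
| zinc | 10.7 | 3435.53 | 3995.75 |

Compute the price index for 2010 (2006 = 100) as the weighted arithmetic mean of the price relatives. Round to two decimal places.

steel: 39.2 × (692.46/582.44) = 39.2 × 1.188895 = 46.6047
nickel: 42.2 × (22264.29/16319.97) = 42.2 × 1.364236 = 57.5708
copper: 7.9 × (5918.79/6680.42) = 7.9 × 0.885991 = 6.9993
zinc: 10.7 × (3995.75/3435.53) = 10.7 × 1.163067 = 12.4448
Index = Σ wᵢ·(p₁ᵢ/p₀ᵢ) = 46.6047 + 57.5708 + 6.9993 + 12.4448 = 123.6196

123.62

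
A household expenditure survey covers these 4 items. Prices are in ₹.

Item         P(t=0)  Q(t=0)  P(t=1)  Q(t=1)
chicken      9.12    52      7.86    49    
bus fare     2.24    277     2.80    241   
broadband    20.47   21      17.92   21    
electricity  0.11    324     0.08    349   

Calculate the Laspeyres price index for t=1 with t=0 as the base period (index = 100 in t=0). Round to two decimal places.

101.69

Laspeyres price index uses base-period quantities as weights.
ΣP(t=1)·Q(t=0) = 7.86×52 + 2.80×277 + 17.92×21 + 0.08×324 = 408.72 + 775.6 + 376.32 + 25.92 = 1586.56
ΣP(t=0)·Q(t=0) = 9.12×52 + 2.24×277 + 20.47×21 + 0.11×324 = 474.24 + 620.48 + 429.87 + 35.64 = 1560.23
Index = 1586.56 / 1560.23 × 100 = 101.6876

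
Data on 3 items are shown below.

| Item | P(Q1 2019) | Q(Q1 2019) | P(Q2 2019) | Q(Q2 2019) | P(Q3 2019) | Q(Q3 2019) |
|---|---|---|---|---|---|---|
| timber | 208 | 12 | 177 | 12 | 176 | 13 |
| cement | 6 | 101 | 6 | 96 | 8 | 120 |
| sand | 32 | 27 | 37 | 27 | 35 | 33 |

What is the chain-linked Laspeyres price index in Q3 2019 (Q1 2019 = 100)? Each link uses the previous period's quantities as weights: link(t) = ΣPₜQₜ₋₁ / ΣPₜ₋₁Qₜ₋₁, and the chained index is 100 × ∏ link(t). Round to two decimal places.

97.23

Link Q1 2019→Q2 2019:
ΣP(Q2 2019)Q(Q1 2019) = 177×12 + 6×101 + 37×27 = 2124 + 606 + 999 = 3729
ΣP(Q1 2019)Q(Q1 2019) = 208×12 + 6×101 + 32×27 = 2496 + 606 + 864 = 3966
link = 3729/3966 = 0.940242
Link Q2 2019→Q3 2019:
ΣP(Q3 2019)Q(Q2 2019) = 176×12 + 8×96 + 35×27 = 2112 + 768 + 945 = 3825
ΣP(Q2 2019)Q(Q2 2019) = 177×12 + 6×96 + 37×27 = 2124 + 576 + 999 = 3699
link = 3825/3699 = 1.034063
Chained index = 100 × 0.940242 × 1.034063 = 97.2270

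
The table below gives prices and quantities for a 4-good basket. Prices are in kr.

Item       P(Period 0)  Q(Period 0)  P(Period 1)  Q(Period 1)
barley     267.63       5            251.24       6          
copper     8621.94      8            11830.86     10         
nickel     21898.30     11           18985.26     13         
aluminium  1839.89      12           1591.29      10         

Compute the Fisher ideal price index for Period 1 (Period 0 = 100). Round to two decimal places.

Laspeyres component (base-period weights):
ΣP(Period 1)Q(Period 0) = 251.24×5 + 11830.86×8 + 18985.26×11 + 1591.29×12 = 1256.2 + 94646.88 + 208837.86 + 19095.48 = 323836.42
ΣP(Period 0)Q(Period 0) = 267.63×5 + 8621.94×8 + 21898.30×11 + 1839.89×12 = 1338.15 + 68975.52 + 240881.3 + 22078.68 = 333273.65
L = 323836.42 / 333273.65 × 100 = 97.1683
Paasche component (current-period weights):
ΣP(Period 1)Q(Period 1) = 251.24×6 + 11830.86×10 + 18985.26×13 + 1591.29×10 = 1507.44 + 118308.6 + 246808.38 + 15912.9 = 382537.32
ΣP(Period 0)Q(Period 1) = 267.63×6 + 8621.94×10 + 21898.30×13 + 1839.89×10 = 1605.78 + 86219.4 + 284677.9 + 18398.9 = 390901.98
P = 382537.32 / 390901.98 × 100 = 97.8602
Fisher = √(L × P) = √(97.1683 × 97.8602) = 97.5136

97.51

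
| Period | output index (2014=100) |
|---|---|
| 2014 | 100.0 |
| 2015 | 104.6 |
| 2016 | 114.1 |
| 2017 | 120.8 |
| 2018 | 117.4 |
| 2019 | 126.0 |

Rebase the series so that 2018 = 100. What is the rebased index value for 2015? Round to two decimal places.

Rebased(2015) = 104.6 / 117.4 × 100 = 89.0971

89.10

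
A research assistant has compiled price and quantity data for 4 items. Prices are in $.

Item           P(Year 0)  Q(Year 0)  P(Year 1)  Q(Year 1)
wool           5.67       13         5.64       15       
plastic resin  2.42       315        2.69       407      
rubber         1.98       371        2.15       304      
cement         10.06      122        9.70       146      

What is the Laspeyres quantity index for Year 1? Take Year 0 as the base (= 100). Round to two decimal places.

112.25

Laspeyres quantity index uses base-period prices as weights.
ΣP(Year 0)·Q(Year 1) = 5.67×15 + 2.42×407 + 1.98×304 + 10.06×146 = 85.05 + 984.94 + 601.92 + 1468.76 = 3140.67
ΣP(Year 0)·Q(Year 0) = 5.67×13 + 2.42×315 + 1.98×371 + 10.06×122 = 73.71 + 762.3 + 734.58 + 1227.32 = 2797.91
Index = 3140.67 / 2797.91 × 100 = 112.2506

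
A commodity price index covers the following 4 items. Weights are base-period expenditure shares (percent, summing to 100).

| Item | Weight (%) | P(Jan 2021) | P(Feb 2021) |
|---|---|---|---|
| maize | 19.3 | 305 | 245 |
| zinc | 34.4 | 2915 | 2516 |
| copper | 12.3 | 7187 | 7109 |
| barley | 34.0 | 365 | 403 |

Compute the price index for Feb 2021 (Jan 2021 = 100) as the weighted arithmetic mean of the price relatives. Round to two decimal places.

maize: 19.3 × (245/305) = 19.3 × 0.803279 = 15.5033
zinc: 34.4 × (2516/2915) = 34.4 × 0.863122 = 29.6914
copper: 12.3 × (7109/7187) = 12.3 × 0.989147 = 12.1665
barley: 34.0 × (403/365) = 34.0 × 1.104110 = 37.5397
Index = Σ wᵢ·(p₁ᵢ/p₀ᵢ) = 15.5033 + 29.6914 + 12.1665 + 37.5397 = 94.9009

94.90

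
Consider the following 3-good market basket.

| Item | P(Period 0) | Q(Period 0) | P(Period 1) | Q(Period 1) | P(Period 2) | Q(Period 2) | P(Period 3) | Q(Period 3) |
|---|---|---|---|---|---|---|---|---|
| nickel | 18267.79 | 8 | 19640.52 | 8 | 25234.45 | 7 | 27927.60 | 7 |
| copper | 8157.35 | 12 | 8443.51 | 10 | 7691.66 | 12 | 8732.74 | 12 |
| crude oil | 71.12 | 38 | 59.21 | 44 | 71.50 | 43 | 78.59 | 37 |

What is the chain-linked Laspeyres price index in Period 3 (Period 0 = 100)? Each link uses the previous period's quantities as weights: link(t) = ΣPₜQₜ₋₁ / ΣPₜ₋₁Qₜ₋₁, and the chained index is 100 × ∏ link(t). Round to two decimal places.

Link Period 0→Period 1:
ΣP(Period 1)Q(Period 0) = 19640.52×8 + 8443.51×12 + 59.21×38 = 157124.16 + 101322.12 + 2249.98 = 260696.26
ΣP(Period 0)Q(Period 0) = 18267.79×8 + 8157.35×12 + 71.12×38 = 146142.32 + 97888.2 + 2702.56 = 246733.08
link = 260696.26/246733.08 = 1.056592
Link Period 1→Period 2:
ΣP(Period 2)Q(Period 1) = 25234.45×8 + 7691.66×10 + 71.50×44 = 201875.6 + 76916.6 + 3146 = 281938.2
ΣP(Period 1)Q(Period 1) = 19640.52×8 + 8443.51×10 + 59.21×44 = 157124.16 + 84435.1 + 2605.24 = 244164.5
link = 281938.2/244164.5 = 1.154706
Link Period 2→Period 3:
ΣP(Period 3)Q(Period 2) = 27927.60×7 + 8732.74×12 + 78.59×43 = 195493.2 + 104792.88 + 3379.37 = 303665.45
ΣP(Period 2)Q(Period 2) = 25234.45×7 + 7691.66×12 + 71.50×43 = 176641.15 + 92299.92 + 3074.5 = 272015.57
link = 303665.45/272015.57 = 1.116353
Chained index = 100 × 1.056592 × 1.154706 × 1.116353 = 136.2010

136.20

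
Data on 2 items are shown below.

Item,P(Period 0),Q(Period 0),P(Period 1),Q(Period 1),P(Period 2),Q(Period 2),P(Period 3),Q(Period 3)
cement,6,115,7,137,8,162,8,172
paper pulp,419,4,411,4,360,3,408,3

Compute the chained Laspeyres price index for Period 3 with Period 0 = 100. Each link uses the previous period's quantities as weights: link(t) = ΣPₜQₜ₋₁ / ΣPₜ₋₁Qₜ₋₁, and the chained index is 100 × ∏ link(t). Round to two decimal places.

Link Period 0→Period 1:
ΣP(Period 1)Q(Period 0) = 7×115 + 411×4 = 805 + 1644 = 2449
ΣP(Period 0)Q(Period 0) = 6×115 + 419×4 = 690 + 1676 = 2366
link = 2449/2366 = 1.035080
Link Period 1→Period 2:
ΣP(Period 2)Q(Period 1) = 8×137 + 360×4 = 1096 + 1440 = 2536
ΣP(Period 1)Q(Period 1) = 7×137 + 411×4 = 959 + 1644 = 2603
link = 2536/2603 = 0.974260
Link Period 2→Period 3:
ΣP(Period 3)Q(Period 2) = 8×162 + 408×3 = 1296 + 1224 = 2520
ΣP(Period 2)Q(Period 2) = 8×162 + 360×3 = 1296 + 1080 = 2376
link = 2520/2376 = 1.060606
Chained index = 100 × 1.035080 × 0.974260 × 1.060606 = 106.9555

106.96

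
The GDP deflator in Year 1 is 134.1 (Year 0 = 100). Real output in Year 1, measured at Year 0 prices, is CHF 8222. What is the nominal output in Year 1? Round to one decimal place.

Nominal = Real × (Index/100) = 8222 × (134.1/100)
        = 8222 × 1.341 = 11025.7020

11025.7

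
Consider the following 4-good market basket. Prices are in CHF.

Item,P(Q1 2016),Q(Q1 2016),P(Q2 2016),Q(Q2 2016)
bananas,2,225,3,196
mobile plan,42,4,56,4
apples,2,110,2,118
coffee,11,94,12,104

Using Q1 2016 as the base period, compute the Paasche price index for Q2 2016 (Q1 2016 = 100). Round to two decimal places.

Paasche price index uses current-period quantities as weights.
ΣP(Q2 2016)·Q(Q2 2016) = 3×196 + 56×4 + 2×118 + 12×104 = 588 + 224 + 236 + 1248 = 2296
ΣP(Q1 2016)·Q(Q2 2016) = 2×196 + 42×4 + 2×118 + 11×104 = 392 + 168 + 236 + 1144 = 1940
Index = 2296 / 1940 × 100 = 118.3505

118.35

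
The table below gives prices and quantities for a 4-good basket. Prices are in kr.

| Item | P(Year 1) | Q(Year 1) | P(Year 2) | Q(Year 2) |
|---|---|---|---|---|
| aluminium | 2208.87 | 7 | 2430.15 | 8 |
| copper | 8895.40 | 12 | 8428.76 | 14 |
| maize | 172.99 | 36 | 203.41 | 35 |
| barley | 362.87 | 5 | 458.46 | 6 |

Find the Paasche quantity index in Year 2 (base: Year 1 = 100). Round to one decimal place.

Paasche quantity index uses current-period prices as weights.
ΣP(Year 2)·Q(Year 2) = 2430.15×8 + 8428.76×14 + 203.41×35 + 458.46×6 = 19441.2 + 118002.64 + 7119.35 + 2750.76 = 147313.95
ΣP(Year 2)·Q(Year 1) = 2430.15×7 + 8428.76×12 + 203.41×36 + 458.46×5 = 17011.05 + 101145.12 + 7322.76 + 2292.3 = 127771.23
Index = 147313.95 / 127771.23 × 100 = 115.2951

115.3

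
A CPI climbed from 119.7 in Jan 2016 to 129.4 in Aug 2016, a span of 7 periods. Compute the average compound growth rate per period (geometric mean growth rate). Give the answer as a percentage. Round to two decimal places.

Growth factor = (129.4/119.7)^(1/7) = (1.081036)^(1/7) = 1.011194
Growth rate = 1.011194 − 1 = 0.011194 = 1.1194%

1.12%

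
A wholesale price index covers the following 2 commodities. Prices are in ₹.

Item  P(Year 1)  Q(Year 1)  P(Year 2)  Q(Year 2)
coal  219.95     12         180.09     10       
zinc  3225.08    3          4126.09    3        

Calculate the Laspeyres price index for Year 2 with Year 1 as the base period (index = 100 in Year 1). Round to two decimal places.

Laspeyres price index uses base-period quantities as weights.
ΣP(Year 2)·Q(Year 1) = 180.09×12 + 4126.09×3 = 2161.08 + 12378.27 = 14539.35
ΣP(Year 1)·Q(Year 1) = 219.95×12 + 3225.08×3 = 2639.4 + 9675.24 = 12314.64
Index = 14539.35 / 12314.64 × 100 = 118.0656

118.07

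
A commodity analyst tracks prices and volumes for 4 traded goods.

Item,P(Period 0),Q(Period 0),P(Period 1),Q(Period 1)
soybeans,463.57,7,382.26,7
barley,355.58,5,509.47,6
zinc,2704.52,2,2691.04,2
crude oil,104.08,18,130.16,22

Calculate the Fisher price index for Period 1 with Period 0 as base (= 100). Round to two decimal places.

106.05

Laspeyres component (base-period weights):
ΣP(Period 1)Q(Period 0) = 382.26×7 + 509.47×5 + 2691.04×2 + 130.16×18 = 2675.82 + 2547.35 + 5382.08 + 2342.88 = 12948.13
ΣP(Period 0)Q(Period 0) = 463.57×7 + 355.58×5 + 2704.52×2 + 104.08×18 = 3244.99 + 1777.9 + 5409.04 + 1873.44 = 12305.37
L = 12948.13 / 12305.37 × 100 = 105.2234
Paasche component (current-period weights):
ΣP(Period 1)Q(Period 1) = 382.26×7 + 509.47×6 + 2691.04×2 + 130.16×22 = 2675.82 + 3056.82 + 5382.08 + 2863.52 = 13978.24
ΣP(Period 0)Q(Period 1) = 463.57×7 + 355.58×6 + 2704.52×2 + 104.08×22 = 3244.99 + 2133.48 + 5409.04 + 2289.76 = 13077.27
P = 13978.24 / 13077.27 × 100 = 106.8896
Fisher = √(L × P) = √(105.2234 × 106.8896) = 106.0532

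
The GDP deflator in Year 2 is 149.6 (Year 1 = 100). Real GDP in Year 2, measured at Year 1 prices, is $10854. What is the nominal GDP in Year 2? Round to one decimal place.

16237.6

Nominal = Real × (Index/100) = 10854 × (149.6/100)
        = 10854 × 1.496 = 16237.5840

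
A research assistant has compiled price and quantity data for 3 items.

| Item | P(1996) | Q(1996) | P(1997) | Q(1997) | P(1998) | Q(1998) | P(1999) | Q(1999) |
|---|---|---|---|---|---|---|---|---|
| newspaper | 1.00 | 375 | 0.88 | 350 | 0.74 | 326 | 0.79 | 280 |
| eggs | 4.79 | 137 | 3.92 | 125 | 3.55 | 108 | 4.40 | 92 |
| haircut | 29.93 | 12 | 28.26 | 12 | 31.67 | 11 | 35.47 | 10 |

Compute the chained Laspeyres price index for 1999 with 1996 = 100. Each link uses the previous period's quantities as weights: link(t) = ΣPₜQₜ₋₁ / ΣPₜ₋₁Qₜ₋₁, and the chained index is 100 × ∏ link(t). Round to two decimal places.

Link 1996→1997:
ΣP(1997)Q(1996) = 0.88×375 + 3.92×137 + 28.26×12 = 330 + 537.04 + 339.12 = 1206.16
ΣP(1996)Q(1996) = 1.00×375 + 4.79×137 + 29.93×12 = 375 + 656.23 + 359.16 = 1390.39
link = 1206.16/1390.39 = 0.867498
Link 1997→1998:
ΣP(1998)Q(1997) = 0.74×350 + 3.55×125 + 31.67×12 = 259 + 443.75 + 380.04 = 1082.79
ΣP(1997)Q(1997) = 0.88×350 + 3.92×125 + 28.26×12 = 308 + 490 + 339.12 = 1137.12
link = 1082.79/1137.12 = 0.952221
Link 1998→1999:
ΣP(1999)Q(1998) = 0.79×326 + 4.40×108 + 35.47×11 = 257.54 + 475.2 + 390.17 = 1122.91
ΣP(1998)Q(1998) = 0.74×326 + 3.55×108 + 31.67×11 = 241.24 + 383.4 + 348.37 = 973.01
link = 1122.91/973.01 = 1.154058
Chained index = 100 × 0.867498 × 0.952221 × 1.154058 = 95.3309

95.33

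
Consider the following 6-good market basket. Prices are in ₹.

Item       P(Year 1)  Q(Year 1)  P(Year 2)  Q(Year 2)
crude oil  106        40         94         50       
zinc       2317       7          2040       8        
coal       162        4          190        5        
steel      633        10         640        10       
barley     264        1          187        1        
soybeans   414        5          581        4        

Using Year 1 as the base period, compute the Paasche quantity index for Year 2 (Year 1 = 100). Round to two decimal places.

109.15

Paasche quantity index uses current-period prices as weights.
ΣP(Year 2)·Q(Year 2) = 94×50 + 2040×8 + 190×5 + 640×10 + 187×1 + 581×4 = 4700 + 16320 + 950 + 6400 + 187 + 2324 = 30881
ΣP(Year 2)·Q(Year 1) = 94×40 + 2040×7 + 190×4 + 640×10 + 187×1 + 581×5 = 3760 + 14280 + 760 + 6400 + 187 + 2905 = 28292
Index = 30881 / 28292 × 100 = 109.1510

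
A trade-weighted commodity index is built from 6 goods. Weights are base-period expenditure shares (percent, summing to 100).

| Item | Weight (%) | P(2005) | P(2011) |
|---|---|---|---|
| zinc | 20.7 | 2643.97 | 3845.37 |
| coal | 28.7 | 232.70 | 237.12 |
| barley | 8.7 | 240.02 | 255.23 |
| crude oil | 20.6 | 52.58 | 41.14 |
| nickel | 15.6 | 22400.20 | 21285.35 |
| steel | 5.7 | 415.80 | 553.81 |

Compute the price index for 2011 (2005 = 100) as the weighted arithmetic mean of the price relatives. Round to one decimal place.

107.1

zinc: 20.7 × (3845.37/2643.97) = 20.7 × 1.454392 = 30.1059
coal: 28.7 × (237.12/232.70) = 28.7 × 1.018994 = 29.2451
barley: 8.7 × (255.23/240.02) = 8.7 × 1.063370 = 9.2513
crude oil: 20.6 × (41.14/52.58) = 20.6 × 0.782427 = 16.1180
nickel: 15.6 × (21285.35/22400.20) = 15.6 × 0.950230 = 14.8236
steel: 5.7 × (553.81/415.80) = 5.7 × 1.331914 = 7.5919
Index = Σ wᵢ·(p₁ᵢ/p₀ᵢ) = 30.1059 + 29.2451 + 9.2513 + 16.1180 + 14.8236 + 7.5919 = 107.1359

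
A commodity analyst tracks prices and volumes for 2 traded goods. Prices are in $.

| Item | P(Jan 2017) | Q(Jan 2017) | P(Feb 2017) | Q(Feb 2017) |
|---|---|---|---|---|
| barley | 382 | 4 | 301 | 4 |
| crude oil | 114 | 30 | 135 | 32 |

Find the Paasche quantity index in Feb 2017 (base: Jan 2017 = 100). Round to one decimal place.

105.1

Paasche quantity index uses current-period prices as weights.
ΣP(Feb 2017)·Q(Feb 2017) = 301×4 + 135×32 = 1204 + 4320 = 5524
ΣP(Feb 2017)·Q(Jan 2017) = 301×4 + 135×30 = 1204 + 4050 = 5254
Index = 5524 / 5254 × 100 = 105.1389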